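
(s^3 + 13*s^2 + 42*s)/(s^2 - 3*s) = (s^2 + 13*s + 42)/(s - 3)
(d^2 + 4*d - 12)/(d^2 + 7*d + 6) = (d - 2)/(d + 1)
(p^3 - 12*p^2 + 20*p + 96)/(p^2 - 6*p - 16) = p - 6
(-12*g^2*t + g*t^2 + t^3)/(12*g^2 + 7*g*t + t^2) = t*(-3*g + t)/(3*g + t)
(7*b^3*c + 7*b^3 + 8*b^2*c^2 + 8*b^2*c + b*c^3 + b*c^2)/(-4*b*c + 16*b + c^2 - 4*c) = b*(-7*b^2*c - 7*b^2 - 8*b*c^2 - 8*b*c - c^3 - c^2)/(4*b*c - 16*b - c^2 + 4*c)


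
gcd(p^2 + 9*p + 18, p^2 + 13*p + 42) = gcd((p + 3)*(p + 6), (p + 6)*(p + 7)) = p + 6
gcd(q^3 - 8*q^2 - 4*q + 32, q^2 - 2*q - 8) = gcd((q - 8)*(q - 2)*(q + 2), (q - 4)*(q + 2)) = q + 2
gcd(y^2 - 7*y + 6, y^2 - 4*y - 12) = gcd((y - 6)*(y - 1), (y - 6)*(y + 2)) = y - 6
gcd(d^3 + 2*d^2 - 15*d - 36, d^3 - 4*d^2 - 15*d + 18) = d + 3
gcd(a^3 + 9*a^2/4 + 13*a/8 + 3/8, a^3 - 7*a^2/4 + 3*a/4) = 1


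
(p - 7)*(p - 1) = p^2 - 8*p + 7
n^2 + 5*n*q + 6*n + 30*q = (n + 6)*(n + 5*q)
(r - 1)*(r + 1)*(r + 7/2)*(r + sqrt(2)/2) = r^4 + sqrt(2)*r^3/2 + 7*r^3/2 - r^2 + 7*sqrt(2)*r^2/4 - 7*r/2 - sqrt(2)*r/2 - 7*sqrt(2)/4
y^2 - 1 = (y - 1)*(y + 1)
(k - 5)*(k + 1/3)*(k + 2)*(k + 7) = k^4 + 13*k^3/3 - 89*k^2/3 - 241*k/3 - 70/3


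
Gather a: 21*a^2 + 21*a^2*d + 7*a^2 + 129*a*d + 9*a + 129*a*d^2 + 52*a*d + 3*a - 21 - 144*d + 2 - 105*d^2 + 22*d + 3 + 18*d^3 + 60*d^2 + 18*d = a^2*(21*d + 28) + a*(129*d^2 + 181*d + 12) + 18*d^3 - 45*d^2 - 104*d - 16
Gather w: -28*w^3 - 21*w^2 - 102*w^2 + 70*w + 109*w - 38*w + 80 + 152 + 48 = -28*w^3 - 123*w^2 + 141*w + 280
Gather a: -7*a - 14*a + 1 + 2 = 3 - 21*a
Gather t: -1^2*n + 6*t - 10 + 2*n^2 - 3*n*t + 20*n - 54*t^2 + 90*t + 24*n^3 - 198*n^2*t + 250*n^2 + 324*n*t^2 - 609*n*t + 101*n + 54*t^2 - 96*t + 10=24*n^3 + 252*n^2 + 324*n*t^2 + 120*n + t*(-198*n^2 - 612*n)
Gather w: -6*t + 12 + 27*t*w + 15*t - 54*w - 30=9*t + w*(27*t - 54) - 18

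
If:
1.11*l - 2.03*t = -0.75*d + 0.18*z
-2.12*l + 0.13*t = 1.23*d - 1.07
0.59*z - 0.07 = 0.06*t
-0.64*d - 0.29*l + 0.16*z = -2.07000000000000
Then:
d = 4.12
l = -1.85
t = 0.49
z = 0.17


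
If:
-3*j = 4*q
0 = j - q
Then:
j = 0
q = 0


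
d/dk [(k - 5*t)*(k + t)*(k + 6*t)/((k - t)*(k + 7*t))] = (k^4 + 12*k^3*t + 20*k^2*t^2 + 32*k*t^3 + 383*t^4)/(k^4 + 12*k^3*t + 22*k^2*t^2 - 84*k*t^3 + 49*t^4)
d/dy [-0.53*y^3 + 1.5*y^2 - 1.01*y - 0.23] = -1.59*y^2 + 3.0*y - 1.01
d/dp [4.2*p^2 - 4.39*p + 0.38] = 8.4*p - 4.39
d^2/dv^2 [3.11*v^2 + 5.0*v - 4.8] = 6.22000000000000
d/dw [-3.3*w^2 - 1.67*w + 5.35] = -6.6*w - 1.67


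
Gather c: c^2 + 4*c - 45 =c^2 + 4*c - 45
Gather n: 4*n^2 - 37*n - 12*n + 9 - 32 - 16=4*n^2 - 49*n - 39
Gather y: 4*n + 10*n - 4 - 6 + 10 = 14*n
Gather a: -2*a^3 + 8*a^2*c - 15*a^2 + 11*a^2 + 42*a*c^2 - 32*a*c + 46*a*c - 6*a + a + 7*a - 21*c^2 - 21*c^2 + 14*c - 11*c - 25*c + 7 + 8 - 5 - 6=-2*a^3 + a^2*(8*c - 4) + a*(42*c^2 + 14*c + 2) - 42*c^2 - 22*c + 4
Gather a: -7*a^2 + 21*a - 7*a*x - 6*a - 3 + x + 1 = -7*a^2 + a*(15 - 7*x) + x - 2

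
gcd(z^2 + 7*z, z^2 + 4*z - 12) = 1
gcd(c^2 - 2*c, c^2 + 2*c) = c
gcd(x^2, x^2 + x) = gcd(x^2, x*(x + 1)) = x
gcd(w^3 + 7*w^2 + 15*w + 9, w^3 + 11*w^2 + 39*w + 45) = w^2 + 6*w + 9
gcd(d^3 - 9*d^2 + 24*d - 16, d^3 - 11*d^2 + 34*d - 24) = d^2 - 5*d + 4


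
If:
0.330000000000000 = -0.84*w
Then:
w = -0.39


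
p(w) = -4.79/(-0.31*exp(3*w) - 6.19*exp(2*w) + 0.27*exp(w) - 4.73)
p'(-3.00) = 0.00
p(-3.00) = 1.01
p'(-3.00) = 0.00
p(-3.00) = 1.01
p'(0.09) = -0.50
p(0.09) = 0.39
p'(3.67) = -0.00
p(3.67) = 0.00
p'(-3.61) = -0.00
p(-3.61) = 1.01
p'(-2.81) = -0.01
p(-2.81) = 1.01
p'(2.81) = -0.00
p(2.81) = 0.00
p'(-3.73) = -0.00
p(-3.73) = 1.01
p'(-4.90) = 0.00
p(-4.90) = 1.01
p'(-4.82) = 0.00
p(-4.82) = 1.01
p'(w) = -4.79*(0.93*exp(3*w) + 12.38*exp(2*w) - 0.27*exp(w))/(-0.31*exp(3*w) - 6.19*exp(2*w) + 0.27*exp(w) - 4.73)^2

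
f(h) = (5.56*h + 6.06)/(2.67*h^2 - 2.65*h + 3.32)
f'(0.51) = 2.00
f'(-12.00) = -0.01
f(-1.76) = -0.23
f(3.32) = 1.02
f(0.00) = 1.83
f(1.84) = 2.18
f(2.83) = 1.27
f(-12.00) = -0.14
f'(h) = (2.65 - 5.34*h)*(5.56*h + 6.06)/(2.67*h^2 - 2.65*h + 3.32)^2 + 5.56/(2.67*h^2 - 2.65*h + 3.32) = (-14.8452*h^2 - 32.3604*h + 34.5182)/(7.1289*h^4 - 14.151*h^3 + 24.7513*h^2 - 17.596*h + 11.0224)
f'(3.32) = -0.41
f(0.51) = 3.34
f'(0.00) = 3.13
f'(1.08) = -1.39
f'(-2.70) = 0.02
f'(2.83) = -0.59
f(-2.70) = -0.30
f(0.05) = 1.98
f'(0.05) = 3.22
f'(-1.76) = 0.17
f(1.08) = 3.38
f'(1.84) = -1.34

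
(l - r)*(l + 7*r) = l^2 + 6*l*r - 7*r^2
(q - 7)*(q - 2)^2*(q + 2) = q^4 - 9*q^3 + 10*q^2 + 36*q - 56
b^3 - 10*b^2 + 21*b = b*(b - 7)*(b - 3)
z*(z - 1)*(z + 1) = z^3 - z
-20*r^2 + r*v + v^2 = (-4*r + v)*(5*r + v)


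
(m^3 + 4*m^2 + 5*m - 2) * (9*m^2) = 9*m^5 + 36*m^4 + 45*m^3 - 18*m^2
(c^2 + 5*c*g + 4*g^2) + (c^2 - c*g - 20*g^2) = 2*c^2 + 4*c*g - 16*g^2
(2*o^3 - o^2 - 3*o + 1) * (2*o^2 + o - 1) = 4*o^5 - 9*o^3 + 4*o - 1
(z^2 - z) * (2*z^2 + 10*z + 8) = 2*z^4 + 8*z^3 - 2*z^2 - 8*z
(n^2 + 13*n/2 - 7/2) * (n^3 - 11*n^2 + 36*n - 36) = n^5 - 9*n^4/2 - 39*n^3 + 473*n^2/2 - 360*n + 126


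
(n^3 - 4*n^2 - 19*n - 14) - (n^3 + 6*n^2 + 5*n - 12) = -10*n^2 - 24*n - 2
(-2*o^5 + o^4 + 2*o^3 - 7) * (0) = 0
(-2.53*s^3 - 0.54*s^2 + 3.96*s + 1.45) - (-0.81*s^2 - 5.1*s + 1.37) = -2.53*s^3 + 0.27*s^2 + 9.06*s + 0.0799999999999998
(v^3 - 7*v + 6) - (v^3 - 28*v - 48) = 21*v + 54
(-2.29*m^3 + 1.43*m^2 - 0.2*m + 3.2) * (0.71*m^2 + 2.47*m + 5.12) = -1.6259*m^5 - 4.641*m^4 - 8.3347*m^3 + 9.0996*m^2 + 6.88*m + 16.384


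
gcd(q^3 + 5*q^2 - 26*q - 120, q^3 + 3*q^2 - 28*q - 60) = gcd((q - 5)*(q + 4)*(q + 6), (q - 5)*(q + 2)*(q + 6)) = q^2 + q - 30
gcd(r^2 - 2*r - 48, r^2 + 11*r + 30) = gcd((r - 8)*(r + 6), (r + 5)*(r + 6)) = r + 6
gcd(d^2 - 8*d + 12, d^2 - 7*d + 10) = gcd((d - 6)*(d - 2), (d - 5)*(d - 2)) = d - 2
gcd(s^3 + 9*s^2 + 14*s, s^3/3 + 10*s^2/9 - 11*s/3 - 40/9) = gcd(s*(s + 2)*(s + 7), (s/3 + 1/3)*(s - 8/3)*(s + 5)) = 1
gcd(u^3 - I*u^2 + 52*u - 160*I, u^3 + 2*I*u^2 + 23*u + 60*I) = u - 5*I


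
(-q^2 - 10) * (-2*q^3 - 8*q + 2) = 2*q^5 + 28*q^3 - 2*q^2 + 80*q - 20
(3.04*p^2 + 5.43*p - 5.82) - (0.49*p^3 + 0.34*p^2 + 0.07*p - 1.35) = -0.49*p^3 + 2.7*p^2 + 5.36*p - 4.47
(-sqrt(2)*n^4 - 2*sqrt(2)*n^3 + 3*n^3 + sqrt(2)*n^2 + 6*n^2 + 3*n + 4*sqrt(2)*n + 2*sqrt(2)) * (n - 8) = -sqrt(2)*n^5 + 3*n^4 + 6*sqrt(2)*n^4 - 18*n^3 + 17*sqrt(2)*n^3 - 45*n^2 - 4*sqrt(2)*n^2 - 30*sqrt(2)*n - 24*n - 16*sqrt(2)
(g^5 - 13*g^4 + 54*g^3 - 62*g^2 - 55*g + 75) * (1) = g^5 - 13*g^4 + 54*g^3 - 62*g^2 - 55*g + 75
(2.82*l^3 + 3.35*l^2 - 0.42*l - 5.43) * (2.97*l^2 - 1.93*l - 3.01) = 8.3754*l^5 + 4.5069*l^4 - 16.2011*l^3 - 25.4*l^2 + 11.7441*l + 16.3443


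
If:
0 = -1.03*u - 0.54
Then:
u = -0.52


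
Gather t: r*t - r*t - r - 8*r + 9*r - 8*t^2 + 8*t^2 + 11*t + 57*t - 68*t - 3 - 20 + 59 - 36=0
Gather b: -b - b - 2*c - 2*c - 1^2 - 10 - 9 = -2*b - 4*c - 20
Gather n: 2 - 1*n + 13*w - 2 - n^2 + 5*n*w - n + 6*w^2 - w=-n^2 + n*(5*w - 2) + 6*w^2 + 12*w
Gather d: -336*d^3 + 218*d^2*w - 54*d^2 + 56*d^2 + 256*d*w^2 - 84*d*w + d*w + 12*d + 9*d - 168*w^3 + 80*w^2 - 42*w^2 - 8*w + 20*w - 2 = -336*d^3 + d^2*(218*w + 2) + d*(256*w^2 - 83*w + 21) - 168*w^3 + 38*w^2 + 12*w - 2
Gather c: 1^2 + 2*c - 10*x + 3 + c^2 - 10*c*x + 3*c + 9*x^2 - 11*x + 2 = c^2 + c*(5 - 10*x) + 9*x^2 - 21*x + 6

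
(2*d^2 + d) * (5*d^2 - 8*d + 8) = 10*d^4 - 11*d^3 + 8*d^2 + 8*d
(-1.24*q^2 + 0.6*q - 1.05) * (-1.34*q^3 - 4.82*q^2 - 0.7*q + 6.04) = 1.6616*q^5 + 5.1728*q^4 - 0.617*q^3 - 2.8486*q^2 + 4.359*q - 6.342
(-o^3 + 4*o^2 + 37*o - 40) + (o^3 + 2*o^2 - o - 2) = 6*o^2 + 36*o - 42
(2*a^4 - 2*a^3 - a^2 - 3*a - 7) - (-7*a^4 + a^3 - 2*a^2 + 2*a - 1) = 9*a^4 - 3*a^3 + a^2 - 5*a - 6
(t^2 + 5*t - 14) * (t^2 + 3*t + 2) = t^4 + 8*t^3 + 3*t^2 - 32*t - 28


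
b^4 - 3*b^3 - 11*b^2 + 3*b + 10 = (b - 5)*(b - 1)*(b + 1)*(b + 2)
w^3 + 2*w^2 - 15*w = w*(w - 3)*(w + 5)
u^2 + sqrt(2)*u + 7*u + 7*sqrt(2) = (u + 7)*(u + sqrt(2))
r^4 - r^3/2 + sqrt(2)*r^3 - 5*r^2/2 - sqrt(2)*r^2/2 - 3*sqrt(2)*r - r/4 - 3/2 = (r - 2)*(r + 3/2)*(r + sqrt(2)/2)^2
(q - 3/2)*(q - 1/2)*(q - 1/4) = q^3 - 9*q^2/4 + 5*q/4 - 3/16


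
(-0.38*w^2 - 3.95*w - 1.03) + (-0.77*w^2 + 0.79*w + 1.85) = -1.15*w^2 - 3.16*w + 0.82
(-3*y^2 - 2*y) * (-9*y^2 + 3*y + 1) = 27*y^4 + 9*y^3 - 9*y^2 - 2*y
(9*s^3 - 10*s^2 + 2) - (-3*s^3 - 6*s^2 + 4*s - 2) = 12*s^3 - 4*s^2 - 4*s + 4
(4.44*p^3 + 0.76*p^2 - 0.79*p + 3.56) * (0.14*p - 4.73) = 0.6216*p^4 - 20.8948*p^3 - 3.7054*p^2 + 4.2351*p - 16.8388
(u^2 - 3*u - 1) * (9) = 9*u^2 - 27*u - 9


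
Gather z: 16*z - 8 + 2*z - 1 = 18*z - 9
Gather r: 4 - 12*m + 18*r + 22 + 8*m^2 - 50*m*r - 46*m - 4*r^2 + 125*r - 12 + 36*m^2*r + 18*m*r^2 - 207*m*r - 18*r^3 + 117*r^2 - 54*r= 8*m^2 - 58*m - 18*r^3 + r^2*(18*m + 113) + r*(36*m^2 - 257*m + 89) + 14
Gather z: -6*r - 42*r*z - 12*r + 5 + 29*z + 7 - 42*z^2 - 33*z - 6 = -18*r - 42*z^2 + z*(-42*r - 4) + 6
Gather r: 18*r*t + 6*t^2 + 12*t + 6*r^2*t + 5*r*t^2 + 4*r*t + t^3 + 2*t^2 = 6*r^2*t + r*(5*t^2 + 22*t) + t^3 + 8*t^2 + 12*t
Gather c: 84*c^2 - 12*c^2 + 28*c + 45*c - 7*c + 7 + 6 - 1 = 72*c^2 + 66*c + 12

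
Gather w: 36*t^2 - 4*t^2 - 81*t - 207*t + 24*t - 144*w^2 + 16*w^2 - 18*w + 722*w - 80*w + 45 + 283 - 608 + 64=32*t^2 - 264*t - 128*w^2 + 624*w - 216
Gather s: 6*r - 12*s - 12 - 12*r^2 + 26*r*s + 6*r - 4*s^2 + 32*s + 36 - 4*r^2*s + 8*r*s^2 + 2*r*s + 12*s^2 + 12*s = -12*r^2 + 12*r + s^2*(8*r + 8) + s*(-4*r^2 + 28*r + 32) + 24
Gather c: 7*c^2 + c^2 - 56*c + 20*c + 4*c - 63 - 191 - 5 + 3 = 8*c^2 - 32*c - 256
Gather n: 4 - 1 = 3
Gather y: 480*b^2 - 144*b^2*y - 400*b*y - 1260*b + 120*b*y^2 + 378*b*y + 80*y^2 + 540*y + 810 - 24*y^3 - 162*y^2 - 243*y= 480*b^2 - 1260*b - 24*y^3 + y^2*(120*b - 82) + y*(-144*b^2 - 22*b + 297) + 810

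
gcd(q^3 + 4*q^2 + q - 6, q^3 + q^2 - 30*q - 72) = q + 3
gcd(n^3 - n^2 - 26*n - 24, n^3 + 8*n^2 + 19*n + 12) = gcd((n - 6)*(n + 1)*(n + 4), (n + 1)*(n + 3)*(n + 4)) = n^2 + 5*n + 4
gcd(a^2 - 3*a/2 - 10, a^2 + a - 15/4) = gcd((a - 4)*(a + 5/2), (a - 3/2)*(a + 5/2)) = a + 5/2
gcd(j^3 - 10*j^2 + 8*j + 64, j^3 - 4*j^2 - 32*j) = j - 8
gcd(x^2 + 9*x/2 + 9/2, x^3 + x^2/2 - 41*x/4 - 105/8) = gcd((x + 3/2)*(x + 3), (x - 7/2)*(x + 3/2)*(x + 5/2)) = x + 3/2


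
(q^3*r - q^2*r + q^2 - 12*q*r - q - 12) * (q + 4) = q^4*r + 3*q^3*r + q^3 - 16*q^2*r + 3*q^2 - 48*q*r - 16*q - 48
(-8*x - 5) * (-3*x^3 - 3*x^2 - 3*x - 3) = 24*x^4 + 39*x^3 + 39*x^2 + 39*x + 15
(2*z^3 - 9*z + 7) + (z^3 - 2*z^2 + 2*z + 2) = 3*z^3 - 2*z^2 - 7*z + 9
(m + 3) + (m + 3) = 2*m + 6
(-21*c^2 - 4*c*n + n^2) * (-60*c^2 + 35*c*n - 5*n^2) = 1260*c^4 - 495*c^3*n - 95*c^2*n^2 + 55*c*n^3 - 5*n^4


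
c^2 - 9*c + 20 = (c - 5)*(c - 4)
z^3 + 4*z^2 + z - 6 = (z - 1)*(z + 2)*(z + 3)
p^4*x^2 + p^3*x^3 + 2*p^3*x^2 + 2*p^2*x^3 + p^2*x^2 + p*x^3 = p*(p + x)*(p*x + x)^2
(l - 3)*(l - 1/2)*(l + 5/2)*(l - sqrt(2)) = l^4 - sqrt(2)*l^3 - l^3 - 29*l^2/4 + sqrt(2)*l^2 + 15*l/4 + 29*sqrt(2)*l/4 - 15*sqrt(2)/4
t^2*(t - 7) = t^3 - 7*t^2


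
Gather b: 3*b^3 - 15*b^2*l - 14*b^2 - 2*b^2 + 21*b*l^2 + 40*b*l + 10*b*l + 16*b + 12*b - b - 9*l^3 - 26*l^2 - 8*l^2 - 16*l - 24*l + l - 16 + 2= 3*b^3 + b^2*(-15*l - 16) + b*(21*l^2 + 50*l + 27) - 9*l^3 - 34*l^2 - 39*l - 14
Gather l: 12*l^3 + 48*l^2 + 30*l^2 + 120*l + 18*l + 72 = 12*l^3 + 78*l^2 + 138*l + 72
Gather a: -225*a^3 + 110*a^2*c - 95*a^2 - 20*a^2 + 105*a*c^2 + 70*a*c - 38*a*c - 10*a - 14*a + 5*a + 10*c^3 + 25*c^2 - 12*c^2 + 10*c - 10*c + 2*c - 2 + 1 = -225*a^3 + a^2*(110*c - 115) + a*(105*c^2 + 32*c - 19) + 10*c^3 + 13*c^2 + 2*c - 1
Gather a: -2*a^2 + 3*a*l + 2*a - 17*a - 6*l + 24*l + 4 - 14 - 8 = -2*a^2 + a*(3*l - 15) + 18*l - 18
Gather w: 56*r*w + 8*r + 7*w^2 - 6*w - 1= 8*r + 7*w^2 + w*(56*r - 6) - 1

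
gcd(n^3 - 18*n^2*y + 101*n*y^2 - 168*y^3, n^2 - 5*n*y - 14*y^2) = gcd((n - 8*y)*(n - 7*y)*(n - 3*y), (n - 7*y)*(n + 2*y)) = -n + 7*y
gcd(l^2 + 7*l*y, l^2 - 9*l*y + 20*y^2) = 1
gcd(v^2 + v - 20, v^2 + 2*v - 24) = v - 4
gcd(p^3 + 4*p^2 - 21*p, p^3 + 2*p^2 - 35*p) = p^2 + 7*p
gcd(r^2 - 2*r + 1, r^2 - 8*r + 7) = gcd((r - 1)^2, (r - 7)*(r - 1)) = r - 1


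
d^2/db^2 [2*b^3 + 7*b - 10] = 12*b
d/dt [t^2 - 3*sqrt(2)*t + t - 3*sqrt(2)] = 2*t - 3*sqrt(2) + 1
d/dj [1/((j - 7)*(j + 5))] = 2*(1 - j)/(j^4 - 4*j^3 - 66*j^2 + 140*j + 1225)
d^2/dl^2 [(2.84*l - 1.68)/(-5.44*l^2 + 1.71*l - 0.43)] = (-(2.84*l - 1.68)*(10.88*l - 1.71)*(21.76*l - 3.42) + (92.6976*l - 27.9912)*(5.44*l^2 - 1.71*l + 0.43))/(5.44*l^2 - 1.71*l + 0.43)^3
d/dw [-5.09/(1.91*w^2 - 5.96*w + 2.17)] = (19.4438*w - 30.3364)/(1.91*w^2 - 5.96*w + 2.17)^2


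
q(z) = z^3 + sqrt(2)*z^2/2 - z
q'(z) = 3*z^2 + sqrt(2)*z - 1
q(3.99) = 70.79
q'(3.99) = 52.40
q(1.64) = 4.67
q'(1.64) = 9.39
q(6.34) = 276.92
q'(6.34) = 128.55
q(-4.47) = -70.72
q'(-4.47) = 52.62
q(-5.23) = -118.48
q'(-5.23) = 73.66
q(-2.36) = -6.85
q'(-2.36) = 12.37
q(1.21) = 1.60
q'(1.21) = 5.10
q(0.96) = 0.58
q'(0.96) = 3.12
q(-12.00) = -1614.18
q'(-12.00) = 414.03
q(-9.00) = -662.72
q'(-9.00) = 229.27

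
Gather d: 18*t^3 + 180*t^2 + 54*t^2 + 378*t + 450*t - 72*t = 18*t^3 + 234*t^2 + 756*t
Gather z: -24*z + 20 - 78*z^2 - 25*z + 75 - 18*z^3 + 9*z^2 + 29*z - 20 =-18*z^3 - 69*z^2 - 20*z + 75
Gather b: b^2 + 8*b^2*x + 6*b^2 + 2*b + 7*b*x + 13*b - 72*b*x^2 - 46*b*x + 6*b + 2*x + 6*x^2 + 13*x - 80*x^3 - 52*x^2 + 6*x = b^2*(8*x + 7) + b*(-72*x^2 - 39*x + 21) - 80*x^3 - 46*x^2 + 21*x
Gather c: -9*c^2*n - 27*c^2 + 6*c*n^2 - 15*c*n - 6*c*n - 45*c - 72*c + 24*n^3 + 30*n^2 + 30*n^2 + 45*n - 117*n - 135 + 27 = c^2*(-9*n - 27) + c*(6*n^2 - 21*n - 117) + 24*n^3 + 60*n^2 - 72*n - 108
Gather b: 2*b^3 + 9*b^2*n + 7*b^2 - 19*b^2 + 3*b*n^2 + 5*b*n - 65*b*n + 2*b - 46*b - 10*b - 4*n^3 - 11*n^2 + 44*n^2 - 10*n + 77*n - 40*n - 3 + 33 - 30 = 2*b^3 + b^2*(9*n - 12) + b*(3*n^2 - 60*n - 54) - 4*n^3 + 33*n^2 + 27*n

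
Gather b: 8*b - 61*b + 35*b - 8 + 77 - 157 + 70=-18*b - 18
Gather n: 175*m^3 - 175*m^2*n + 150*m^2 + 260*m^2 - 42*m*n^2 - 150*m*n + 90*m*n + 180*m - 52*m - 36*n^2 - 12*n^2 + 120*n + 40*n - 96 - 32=175*m^3 + 410*m^2 + 128*m + n^2*(-42*m - 48) + n*(-175*m^2 - 60*m + 160) - 128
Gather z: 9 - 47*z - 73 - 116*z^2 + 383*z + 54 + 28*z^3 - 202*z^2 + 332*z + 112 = 28*z^3 - 318*z^2 + 668*z + 102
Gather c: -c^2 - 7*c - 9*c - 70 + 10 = -c^2 - 16*c - 60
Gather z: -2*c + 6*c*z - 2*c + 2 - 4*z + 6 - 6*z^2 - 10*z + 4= -4*c - 6*z^2 + z*(6*c - 14) + 12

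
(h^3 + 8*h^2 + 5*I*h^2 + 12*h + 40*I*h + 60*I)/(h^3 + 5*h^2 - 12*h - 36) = (h + 5*I)/(h - 3)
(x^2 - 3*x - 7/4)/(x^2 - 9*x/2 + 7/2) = (x + 1/2)/(x - 1)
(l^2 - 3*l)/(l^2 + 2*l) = (l - 3)/(l + 2)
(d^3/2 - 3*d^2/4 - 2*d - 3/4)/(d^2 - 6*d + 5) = (2*d^3 - 3*d^2 - 8*d - 3)/(4*(d^2 - 6*d + 5))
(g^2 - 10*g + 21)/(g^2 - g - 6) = (g - 7)/(g + 2)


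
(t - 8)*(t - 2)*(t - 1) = t^3 - 11*t^2 + 26*t - 16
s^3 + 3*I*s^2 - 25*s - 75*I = (s - 5)*(s + 5)*(s + 3*I)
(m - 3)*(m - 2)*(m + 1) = m^3 - 4*m^2 + m + 6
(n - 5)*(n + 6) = n^2 + n - 30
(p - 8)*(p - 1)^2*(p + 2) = p^4 - 8*p^3 - 3*p^2 + 26*p - 16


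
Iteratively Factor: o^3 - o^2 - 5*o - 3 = (o - 3)*(o^2 + 2*o + 1) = (o - 3)*(o + 1)*(o + 1)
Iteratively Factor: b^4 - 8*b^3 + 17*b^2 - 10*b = (b - 5)*(b^3 - 3*b^2 + 2*b) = b*(b - 5)*(b^2 - 3*b + 2) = b*(b - 5)*(b - 2)*(b - 1)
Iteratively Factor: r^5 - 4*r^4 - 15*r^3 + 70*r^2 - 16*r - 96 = (r + 4)*(r^4 - 8*r^3 + 17*r^2 + 2*r - 24) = (r - 3)*(r + 4)*(r^3 - 5*r^2 + 2*r + 8) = (r - 3)*(r + 1)*(r + 4)*(r^2 - 6*r + 8) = (r - 3)*(r - 2)*(r + 1)*(r + 4)*(r - 4)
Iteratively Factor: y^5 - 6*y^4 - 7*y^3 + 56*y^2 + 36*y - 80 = (y + 2)*(y^4 - 8*y^3 + 9*y^2 + 38*y - 40) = (y + 2)^2*(y^3 - 10*y^2 + 29*y - 20) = (y - 5)*(y + 2)^2*(y^2 - 5*y + 4) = (y - 5)*(y - 4)*(y + 2)^2*(y - 1)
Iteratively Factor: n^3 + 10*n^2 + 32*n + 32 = (n + 4)*(n^2 + 6*n + 8) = (n + 4)^2*(n + 2)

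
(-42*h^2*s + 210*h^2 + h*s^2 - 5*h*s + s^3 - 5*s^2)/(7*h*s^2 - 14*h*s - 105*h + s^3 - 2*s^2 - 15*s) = (-6*h + s)/(s + 3)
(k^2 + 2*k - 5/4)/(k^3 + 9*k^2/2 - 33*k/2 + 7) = (k + 5/2)/(k^2 + 5*k - 14)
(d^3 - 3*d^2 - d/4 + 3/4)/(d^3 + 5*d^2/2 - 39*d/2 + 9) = (d + 1/2)/(d + 6)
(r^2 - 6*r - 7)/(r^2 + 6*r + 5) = (r - 7)/(r + 5)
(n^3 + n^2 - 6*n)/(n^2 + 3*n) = n - 2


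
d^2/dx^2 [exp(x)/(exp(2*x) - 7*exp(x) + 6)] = ((21 - 8*exp(x))*(exp(2*x) - 7*exp(x) + 6)*exp(x) + 2*(2*exp(x) - 7)^2*exp(2*x) + (exp(2*x) - 7*exp(x) + 6)^2)*exp(x)/(exp(2*x) - 7*exp(x) + 6)^3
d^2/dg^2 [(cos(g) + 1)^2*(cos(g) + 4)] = -39*cos(g)/4 - 12*cos(2*g) - 9*cos(3*g)/4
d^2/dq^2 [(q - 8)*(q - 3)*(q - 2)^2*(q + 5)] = 20*q^3 - 120*q^2 - 18*q + 440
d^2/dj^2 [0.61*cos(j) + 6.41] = -0.61*cos(j)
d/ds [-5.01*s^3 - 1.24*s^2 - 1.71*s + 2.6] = -15.03*s^2 - 2.48*s - 1.71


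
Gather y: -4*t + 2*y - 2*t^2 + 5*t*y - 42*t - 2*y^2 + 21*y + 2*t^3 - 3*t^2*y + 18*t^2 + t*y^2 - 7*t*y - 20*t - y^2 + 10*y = 2*t^3 + 16*t^2 - 66*t + y^2*(t - 3) + y*(-3*t^2 - 2*t + 33)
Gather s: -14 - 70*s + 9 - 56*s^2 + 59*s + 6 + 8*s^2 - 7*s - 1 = -48*s^2 - 18*s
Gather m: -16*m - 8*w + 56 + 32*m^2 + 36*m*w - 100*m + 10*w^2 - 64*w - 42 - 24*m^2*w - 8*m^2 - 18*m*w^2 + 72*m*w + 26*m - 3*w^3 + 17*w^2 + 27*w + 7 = m^2*(24 - 24*w) + m*(-18*w^2 + 108*w - 90) - 3*w^3 + 27*w^2 - 45*w + 21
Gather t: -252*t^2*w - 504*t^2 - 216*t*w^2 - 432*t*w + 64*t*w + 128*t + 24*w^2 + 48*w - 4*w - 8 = t^2*(-252*w - 504) + t*(-216*w^2 - 368*w + 128) + 24*w^2 + 44*w - 8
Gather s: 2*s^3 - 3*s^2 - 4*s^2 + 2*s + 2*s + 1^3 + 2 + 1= 2*s^3 - 7*s^2 + 4*s + 4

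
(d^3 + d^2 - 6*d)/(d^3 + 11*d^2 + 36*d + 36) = d*(d - 2)/(d^2 + 8*d + 12)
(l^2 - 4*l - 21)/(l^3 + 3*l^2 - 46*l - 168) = (l + 3)/(l^2 + 10*l + 24)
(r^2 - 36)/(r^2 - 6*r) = (r + 6)/r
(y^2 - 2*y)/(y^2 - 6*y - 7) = y*(2 - y)/(-y^2 + 6*y + 7)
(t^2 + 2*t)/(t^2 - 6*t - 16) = t/(t - 8)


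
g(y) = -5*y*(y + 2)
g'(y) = -10*y - 10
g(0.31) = -3.58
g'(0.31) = -13.10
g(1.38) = -23.32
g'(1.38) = -23.80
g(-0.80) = 4.80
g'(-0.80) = -2.00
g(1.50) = -26.25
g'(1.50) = -25.00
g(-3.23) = -19.86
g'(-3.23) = 22.30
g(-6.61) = -152.36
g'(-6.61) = 56.10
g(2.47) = -55.20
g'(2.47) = -34.70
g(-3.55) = -27.51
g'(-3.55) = 25.50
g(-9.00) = -315.00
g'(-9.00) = 80.00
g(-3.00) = -15.00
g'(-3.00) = 20.00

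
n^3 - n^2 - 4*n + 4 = (n - 2)*(n - 1)*(n + 2)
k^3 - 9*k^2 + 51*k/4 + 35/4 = (k - 7)*(k - 5/2)*(k + 1/2)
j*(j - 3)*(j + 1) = j^3 - 2*j^2 - 3*j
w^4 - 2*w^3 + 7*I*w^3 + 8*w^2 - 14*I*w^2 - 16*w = w*(w - 2)*(w - I)*(w + 8*I)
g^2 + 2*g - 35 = (g - 5)*(g + 7)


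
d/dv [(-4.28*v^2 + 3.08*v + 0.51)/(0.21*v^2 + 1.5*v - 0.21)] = (-7.0668*v^2 + 1.5834*v - 1.4118)/(0.0441*v^4 + 0.63*v^3 + 2.1618*v^2 - 0.63*v + 0.0441)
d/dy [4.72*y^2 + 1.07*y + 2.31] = 9.44*y + 1.07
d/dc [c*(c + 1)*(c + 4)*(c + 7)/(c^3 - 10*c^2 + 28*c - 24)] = (c^5 - 18*c^4 - 111*c^3 + 298*c^2 + 1104*c + 336)/(c^5 - 18*c^4 + 120*c^3 - 368*c^2 + 528*c - 288)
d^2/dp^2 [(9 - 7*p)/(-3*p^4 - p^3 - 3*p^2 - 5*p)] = 2*(378*p^7 - 642*p^6 - 195*p^5 - 1035*p^4 - 458*p^3 - 378*p^2 - 405*p - 225)/(p^3*(27*p^9 + 27*p^8 + 90*p^7 + 190*p^6 + 180*p^5 + 312*p^4 + 342*p^3 + 210*p^2 + 225*p + 125))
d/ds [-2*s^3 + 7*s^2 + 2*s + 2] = -6*s^2 + 14*s + 2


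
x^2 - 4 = (x - 2)*(x + 2)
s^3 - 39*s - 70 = (s - 7)*(s + 2)*(s + 5)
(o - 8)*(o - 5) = o^2 - 13*o + 40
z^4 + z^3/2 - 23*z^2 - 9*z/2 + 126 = (z - 7/2)*(z - 3)*(z + 3)*(z + 4)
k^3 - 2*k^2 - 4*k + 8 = (k - 2)^2*(k + 2)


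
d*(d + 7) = d^2 + 7*d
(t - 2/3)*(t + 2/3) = t^2 - 4/9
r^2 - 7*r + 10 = (r - 5)*(r - 2)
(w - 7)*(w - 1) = w^2 - 8*w + 7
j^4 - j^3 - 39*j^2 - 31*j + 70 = (j - 7)*(j - 1)*(j + 2)*(j + 5)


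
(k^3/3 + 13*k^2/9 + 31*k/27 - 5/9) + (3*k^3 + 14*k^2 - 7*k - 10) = 10*k^3/3 + 139*k^2/9 - 158*k/27 - 95/9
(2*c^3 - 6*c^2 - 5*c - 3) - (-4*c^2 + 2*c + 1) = 2*c^3 - 2*c^2 - 7*c - 4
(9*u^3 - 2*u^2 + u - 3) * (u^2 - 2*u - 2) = 9*u^5 - 20*u^4 - 13*u^3 - u^2 + 4*u + 6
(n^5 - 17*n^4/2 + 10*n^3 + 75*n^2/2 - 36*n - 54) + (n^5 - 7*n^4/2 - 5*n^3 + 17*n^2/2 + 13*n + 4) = 2*n^5 - 12*n^4 + 5*n^3 + 46*n^2 - 23*n - 50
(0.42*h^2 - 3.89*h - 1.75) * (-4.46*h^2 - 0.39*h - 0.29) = -1.8732*h^4 + 17.1856*h^3 + 9.2003*h^2 + 1.8106*h + 0.5075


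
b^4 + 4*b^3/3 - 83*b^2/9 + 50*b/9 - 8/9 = (b - 2)*(b - 1/3)^2*(b + 4)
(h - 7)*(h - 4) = h^2 - 11*h + 28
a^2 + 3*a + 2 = (a + 1)*(a + 2)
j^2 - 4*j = j*(j - 4)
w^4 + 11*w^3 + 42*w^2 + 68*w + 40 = (w + 2)^3*(w + 5)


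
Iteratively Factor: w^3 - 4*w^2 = (w - 4)*(w^2) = w*(w - 4)*(w)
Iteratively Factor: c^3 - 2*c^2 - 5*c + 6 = (c - 1)*(c^2 - c - 6) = (c - 3)*(c - 1)*(c + 2)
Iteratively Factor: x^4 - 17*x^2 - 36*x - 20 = (x - 5)*(x^3 + 5*x^2 + 8*x + 4) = (x - 5)*(x + 1)*(x^2 + 4*x + 4) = (x - 5)*(x + 1)*(x + 2)*(x + 2)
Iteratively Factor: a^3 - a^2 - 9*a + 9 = (a + 3)*(a^2 - 4*a + 3) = (a - 1)*(a + 3)*(a - 3)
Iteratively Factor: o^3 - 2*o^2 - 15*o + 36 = (o - 3)*(o^2 + o - 12) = (o - 3)*(o + 4)*(o - 3)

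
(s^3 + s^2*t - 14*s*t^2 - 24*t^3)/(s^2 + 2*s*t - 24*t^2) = (s^2 + 5*s*t + 6*t^2)/(s + 6*t)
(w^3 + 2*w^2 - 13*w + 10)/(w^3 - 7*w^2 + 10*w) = (w^2 + 4*w - 5)/(w*(w - 5))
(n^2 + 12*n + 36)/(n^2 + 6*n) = (n + 6)/n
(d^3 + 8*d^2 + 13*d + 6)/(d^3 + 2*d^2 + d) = (d + 6)/d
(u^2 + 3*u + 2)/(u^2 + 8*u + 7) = (u + 2)/(u + 7)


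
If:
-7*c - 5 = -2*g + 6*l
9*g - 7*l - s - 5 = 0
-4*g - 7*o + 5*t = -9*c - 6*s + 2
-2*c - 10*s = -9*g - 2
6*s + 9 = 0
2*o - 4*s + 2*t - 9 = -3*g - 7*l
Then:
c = 554/521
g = -861/521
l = -2735/1042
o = 49327/8336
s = -3/2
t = 60421/8336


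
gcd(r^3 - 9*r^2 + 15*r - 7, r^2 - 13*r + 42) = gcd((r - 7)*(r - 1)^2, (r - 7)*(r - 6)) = r - 7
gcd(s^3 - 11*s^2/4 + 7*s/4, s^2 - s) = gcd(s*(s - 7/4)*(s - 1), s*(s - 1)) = s^2 - s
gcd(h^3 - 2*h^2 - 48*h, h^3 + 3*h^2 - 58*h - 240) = h^2 - 2*h - 48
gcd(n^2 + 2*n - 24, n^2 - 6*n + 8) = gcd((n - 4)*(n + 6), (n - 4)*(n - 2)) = n - 4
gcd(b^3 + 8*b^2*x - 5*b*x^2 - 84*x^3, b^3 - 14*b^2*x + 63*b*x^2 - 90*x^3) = -b + 3*x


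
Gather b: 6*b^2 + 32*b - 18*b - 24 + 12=6*b^2 + 14*b - 12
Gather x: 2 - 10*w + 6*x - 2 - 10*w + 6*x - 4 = -20*w + 12*x - 4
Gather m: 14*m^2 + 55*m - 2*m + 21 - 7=14*m^2 + 53*m + 14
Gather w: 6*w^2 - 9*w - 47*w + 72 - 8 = 6*w^2 - 56*w + 64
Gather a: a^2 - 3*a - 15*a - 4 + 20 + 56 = a^2 - 18*a + 72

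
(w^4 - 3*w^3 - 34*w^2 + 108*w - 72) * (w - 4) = w^5 - 7*w^4 - 22*w^3 + 244*w^2 - 504*w + 288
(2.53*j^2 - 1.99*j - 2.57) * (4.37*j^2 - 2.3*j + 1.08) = 11.0561*j^4 - 14.5153*j^3 - 3.9215*j^2 + 3.7618*j - 2.7756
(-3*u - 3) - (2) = -3*u - 5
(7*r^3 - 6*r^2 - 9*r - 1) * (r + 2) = 7*r^4 + 8*r^3 - 21*r^2 - 19*r - 2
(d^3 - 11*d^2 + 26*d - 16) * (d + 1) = d^4 - 10*d^3 + 15*d^2 + 10*d - 16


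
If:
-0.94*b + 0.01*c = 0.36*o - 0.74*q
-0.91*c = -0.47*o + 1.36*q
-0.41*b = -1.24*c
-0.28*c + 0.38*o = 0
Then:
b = 0.00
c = 0.00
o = 0.00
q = 0.00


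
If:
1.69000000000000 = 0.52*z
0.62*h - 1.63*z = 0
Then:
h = 8.54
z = 3.25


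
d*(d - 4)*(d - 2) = d^3 - 6*d^2 + 8*d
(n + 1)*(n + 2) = n^2 + 3*n + 2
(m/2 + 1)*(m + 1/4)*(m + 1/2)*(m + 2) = m^4/2 + 19*m^3/8 + 57*m^2/16 + 7*m/4 + 1/4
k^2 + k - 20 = (k - 4)*(k + 5)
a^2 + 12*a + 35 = (a + 5)*(a + 7)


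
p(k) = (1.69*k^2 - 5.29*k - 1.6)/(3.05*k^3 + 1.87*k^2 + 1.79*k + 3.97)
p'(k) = (3.38*k - 5.29)/(3.05*k^3 + 1.87*k^2 + 1.79*k + 3.97) + (-9.15*k^2 - 3.74*k - 1.79)*(1.69*k^2 - 5.29*k - 1.6)/(3.05*k^3 + 1.87*k^2 + 1.79*k + 3.97)^2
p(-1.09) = 21.23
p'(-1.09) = -657.57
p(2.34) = -0.08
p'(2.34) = 0.13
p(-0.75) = 1.39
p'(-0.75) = -5.67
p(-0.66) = 0.96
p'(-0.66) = -3.93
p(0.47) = -0.67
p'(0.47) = 0.01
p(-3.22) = -0.39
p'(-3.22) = -0.20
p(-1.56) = -1.84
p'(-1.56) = -3.93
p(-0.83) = 1.95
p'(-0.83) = -8.79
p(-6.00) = -0.15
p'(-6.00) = -0.04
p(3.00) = -0.02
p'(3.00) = 0.06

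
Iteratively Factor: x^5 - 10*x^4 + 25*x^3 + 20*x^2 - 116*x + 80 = (x - 4)*(x^4 - 6*x^3 + x^2 + 24*x - 20) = (x - 4)*(x + 2)*(x^3 - 8*x^2 + 17*x - 10) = (x - 5)*(x - 4)*(x + 2)*(x^2 - 3*x + 2) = (x - 5)*(x - 4)*(x - 1)*(x + 2)*(x - 2)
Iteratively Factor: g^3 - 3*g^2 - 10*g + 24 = (g - 4)*(g^2 + g - 6) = (g - 4)*(g - 2)*(g + 3)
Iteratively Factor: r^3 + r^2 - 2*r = (r - 1)*(r^2 + 2*r) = r*(r - 1)*(r + 2)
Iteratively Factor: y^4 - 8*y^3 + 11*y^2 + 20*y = (y - 4)*(y^3 - 4*y^2 - 5*y) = y*(y - 4)*(y^2 - 4*y - 5) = y*(y - 4)*(y + 1)*(y - 5)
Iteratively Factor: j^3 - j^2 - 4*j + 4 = (j - 2)*(j^2 + j - 2) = (j - 2)*(j - 1)*(j + 2)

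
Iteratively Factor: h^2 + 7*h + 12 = (h + 4)*(h + 3)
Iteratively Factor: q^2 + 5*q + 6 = (q + 2)*(q + 3)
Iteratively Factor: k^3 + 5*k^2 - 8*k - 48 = (k + 4)*(k^2 + k - 12) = (k - 3)*(k + 4)*(k + 4)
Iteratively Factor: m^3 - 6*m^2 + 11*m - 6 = (m - 3)*(m^2 - 3*m + 2) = (m - 3)*(m - 2)*(m - 1)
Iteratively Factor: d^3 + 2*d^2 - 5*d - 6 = (d + 1)*(d^2 + d - 6) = (d + 1)*(d + 3)*(d - 2)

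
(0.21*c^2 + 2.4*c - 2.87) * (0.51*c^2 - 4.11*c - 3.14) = 0.1071*c^4 + 0.3609*c^3 - 11.9871*c^2 + 4.2597*c + 9.0118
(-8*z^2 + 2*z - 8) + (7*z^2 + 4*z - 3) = -z^2 + 6*z - 11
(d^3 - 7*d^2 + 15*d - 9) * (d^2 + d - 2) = d^5 - 6*d^4 + 6*d^3 + 20*d^2 - 39*d + 18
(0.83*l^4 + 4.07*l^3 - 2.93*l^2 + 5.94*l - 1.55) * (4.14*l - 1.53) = 3.4362*l^5 + 15.5799*l^4 - 18.3573*l^3 + 29.0745*l^2 - 15.5052*l + 2.3715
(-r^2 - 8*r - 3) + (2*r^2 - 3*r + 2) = r^2 - 11*r - 1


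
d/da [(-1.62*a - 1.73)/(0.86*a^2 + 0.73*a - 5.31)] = (1.3932*a^2 + 2.9756*a + 9.8651)/(0.7396*a^4 + 1.2556*a^3 - 8.6003*a^2 - 7.7526*a + 28.1961)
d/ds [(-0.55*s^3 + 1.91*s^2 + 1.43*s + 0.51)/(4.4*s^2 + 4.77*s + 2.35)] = (-2.42*s^4 - 5.247*s^3 - 1.0588*s^2 + 4.489*s + 0.9278)/(19.36*s^4 + 41.976*s^3 + 43.4329*s^2 + 22.419*s + 5.5225)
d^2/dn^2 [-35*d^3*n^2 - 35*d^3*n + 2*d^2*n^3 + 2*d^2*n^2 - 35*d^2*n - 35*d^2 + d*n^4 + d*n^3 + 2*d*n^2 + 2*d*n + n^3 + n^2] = -70*d^3 + 12*d^2*n + 4*d^2 + 12*d*n^2 + 6*d*n + 4*d + 6*n + 2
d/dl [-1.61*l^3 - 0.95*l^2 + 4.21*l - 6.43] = -4.83*l^2 - 1.9*l + 4.21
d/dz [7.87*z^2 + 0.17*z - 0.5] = 15.74*z + 0.17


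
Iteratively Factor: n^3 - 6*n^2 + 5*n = (n - 1)*(n^2 - 5*n) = n*(n - 1)*(n - 5)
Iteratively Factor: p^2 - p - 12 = (p + 3)*(p - 4)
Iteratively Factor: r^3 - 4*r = (r - 2)*(r^2 + 2*r) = (r - 2)*(r + 2)*(r)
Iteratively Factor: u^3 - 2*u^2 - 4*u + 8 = (u + 2)*(u^2 - 4*u + 4) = (u - 2)*(u + 2)*(u - 2)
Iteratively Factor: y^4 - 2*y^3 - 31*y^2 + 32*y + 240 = (y - 5)*(y^3 + 3*y^2 - 16*y - 48) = (y - 5)*(y + 3)*(y^2 - 16) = (y - 5)*(y + 3)*(y + 4)*(y - 4)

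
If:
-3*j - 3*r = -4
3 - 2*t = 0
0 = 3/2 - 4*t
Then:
No Solution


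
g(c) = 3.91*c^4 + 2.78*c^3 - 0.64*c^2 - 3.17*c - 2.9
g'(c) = 15.64*c^3 + 8.34*c^2 - 1.28*c - 3.17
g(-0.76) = -0.78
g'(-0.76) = -4.25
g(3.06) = 403.88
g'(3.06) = 519.13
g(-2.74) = 164.18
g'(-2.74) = -258.78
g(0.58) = -3.97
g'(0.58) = 1.94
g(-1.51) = 11.18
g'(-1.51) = -36.07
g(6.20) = 6392.94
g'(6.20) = 4036.93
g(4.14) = 1318.89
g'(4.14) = 1244.26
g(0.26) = -3.70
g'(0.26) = -2.66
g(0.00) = -2.90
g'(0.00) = -3.17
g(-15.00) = 188461.90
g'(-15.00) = -50892.47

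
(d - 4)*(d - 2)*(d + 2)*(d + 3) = d^4 - d^3 - 16*d^2 + 4*d + 48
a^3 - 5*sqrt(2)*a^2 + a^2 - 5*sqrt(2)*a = a*(a + 1)*(a - 5*sqrt(2))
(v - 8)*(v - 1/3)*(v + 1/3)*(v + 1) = v^4 - 7*v^3 - 73*v^2/9 + 7*v/9 + 8/9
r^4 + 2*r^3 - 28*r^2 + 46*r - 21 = (r - 3)*(r - 1)^2*(r + 7)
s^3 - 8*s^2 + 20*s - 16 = (s - 4)*(s - 2)^2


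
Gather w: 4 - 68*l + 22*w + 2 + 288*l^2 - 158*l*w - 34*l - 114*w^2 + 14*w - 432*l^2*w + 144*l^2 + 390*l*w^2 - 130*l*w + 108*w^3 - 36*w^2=432*l^2 - 102*l + 108*w^3 + w^2*(390*l - 150) + w*(-432*l^2 - 288*l + 36) + 6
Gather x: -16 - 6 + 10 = -12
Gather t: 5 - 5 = 0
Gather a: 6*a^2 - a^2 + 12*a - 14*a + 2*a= 5*a^2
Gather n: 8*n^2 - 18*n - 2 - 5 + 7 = 8*n^2 - 18*n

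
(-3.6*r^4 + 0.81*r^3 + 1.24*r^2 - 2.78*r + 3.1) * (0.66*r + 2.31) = -2.376*r^5 - 7.7814*r^4 + 2.6895*r^3 + 1.0296*r^2 - 4.3758*r + 7.161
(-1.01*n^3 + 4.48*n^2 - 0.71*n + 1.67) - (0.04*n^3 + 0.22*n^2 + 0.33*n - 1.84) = -1.05*n^3 + 4.26*n^2 - 1.04*n + 3.51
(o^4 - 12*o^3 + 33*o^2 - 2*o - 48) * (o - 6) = o^5 - 18*o^4 + 105*o^3 - 200*o^2 - 36*o + 288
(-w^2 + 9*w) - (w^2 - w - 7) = -2*w^2 + 10*w + 7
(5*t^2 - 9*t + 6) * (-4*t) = -20*t^3 + 36*t^2 - 24*t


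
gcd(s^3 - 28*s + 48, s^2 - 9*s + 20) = s - 4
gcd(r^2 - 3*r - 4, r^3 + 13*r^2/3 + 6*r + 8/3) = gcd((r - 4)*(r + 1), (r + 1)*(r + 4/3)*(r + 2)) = r + 1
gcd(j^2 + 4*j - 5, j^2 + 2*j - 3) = j - 1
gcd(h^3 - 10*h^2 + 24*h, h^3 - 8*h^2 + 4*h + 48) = h^2 - 10*h + 24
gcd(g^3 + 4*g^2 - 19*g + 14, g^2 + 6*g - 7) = g^2 + 6*g - 7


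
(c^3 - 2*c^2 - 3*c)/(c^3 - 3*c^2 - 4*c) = (c - 3)/(c - 4)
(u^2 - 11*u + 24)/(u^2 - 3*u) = (u - 8)/u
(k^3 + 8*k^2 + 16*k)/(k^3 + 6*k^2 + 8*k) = (k + 4)/(k + 2)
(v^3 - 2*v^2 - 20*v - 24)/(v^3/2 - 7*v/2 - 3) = 2*(v^2 - 4*v - 12)/(v^2 - 2*v - 3)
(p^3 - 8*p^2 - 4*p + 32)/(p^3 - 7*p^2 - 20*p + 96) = (p^2 - 4)/(p^2 + p - 12)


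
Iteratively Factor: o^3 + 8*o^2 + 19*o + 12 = (o + 1)*(o^2 + 7*o + 12) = (o + 1)*(o + 3)*(o + 4)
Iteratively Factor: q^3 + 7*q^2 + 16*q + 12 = (q + 3)*(q^2 + 4*q + 4) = (q + 2)*(q + 3)*(q + 2)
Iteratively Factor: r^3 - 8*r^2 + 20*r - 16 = (r - 2)*(r^2 - 6*r + 8) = (r - 4)*(r - 2)*(r - 2)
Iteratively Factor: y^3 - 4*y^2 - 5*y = (y)*(y^2 - 4*y - 5) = y*(y + 1)*(y - 5)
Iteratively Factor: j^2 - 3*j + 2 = (j - 2)*(j - 1)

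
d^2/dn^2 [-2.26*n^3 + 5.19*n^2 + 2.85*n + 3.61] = 10.38 - 13.56*n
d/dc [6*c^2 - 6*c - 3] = 12*c - 6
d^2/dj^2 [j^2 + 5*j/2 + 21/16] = 2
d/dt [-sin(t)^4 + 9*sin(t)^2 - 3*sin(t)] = (15*sin(t) + sin(3*t) - 3)*cos(t)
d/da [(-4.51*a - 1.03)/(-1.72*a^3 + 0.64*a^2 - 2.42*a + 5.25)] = (-15.5144*a^3 - 2.4284*a^2 + 1.3184*a - 26.1701)/(2.9584*a^6 - 2.2016*a^5 + 8.7344*a^4 - 21.1576*a^3 + 12.5764*a^2 - 25.41*a + 27.5625)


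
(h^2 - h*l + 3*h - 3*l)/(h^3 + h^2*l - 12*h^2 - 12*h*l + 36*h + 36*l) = (h^2 - h*l + 3*h - 3*l)/(h^3 + h^2*l - 12*h^2 - 12*h*l + 36*h + 36*l)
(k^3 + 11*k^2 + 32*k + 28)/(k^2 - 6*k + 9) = (k^3 + 11*k^2 + 32*k + 28)/(k^2 - 6*k + 9)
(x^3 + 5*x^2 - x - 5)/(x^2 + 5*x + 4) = (x^2 + 4*x - 5)/(x + 4)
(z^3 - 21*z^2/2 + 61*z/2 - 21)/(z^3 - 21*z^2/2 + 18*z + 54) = (2*z^2 - 9*z + 7)/(2*z^2 - 9*z - 18)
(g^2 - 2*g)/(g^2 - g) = (g - 2)/(g - 1)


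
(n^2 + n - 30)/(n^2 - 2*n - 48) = (n - 5)/(n - 8)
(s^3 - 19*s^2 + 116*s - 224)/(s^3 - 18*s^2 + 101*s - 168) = (s - 4)/(s - 3)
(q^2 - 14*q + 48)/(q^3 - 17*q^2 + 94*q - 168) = (q - 8)/(q^2 - 11*q + 28)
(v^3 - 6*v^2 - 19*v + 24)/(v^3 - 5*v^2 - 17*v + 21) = (v - 8)/(v - 7)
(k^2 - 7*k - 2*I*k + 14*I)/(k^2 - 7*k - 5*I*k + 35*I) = (k - 2*I)/(k - 5*I)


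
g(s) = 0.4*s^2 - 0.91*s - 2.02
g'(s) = 0.8*s - 0.91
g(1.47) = -2.49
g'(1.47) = 0.27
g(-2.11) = 1.68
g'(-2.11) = -2.60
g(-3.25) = 5.16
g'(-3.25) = -3.51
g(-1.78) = 0.87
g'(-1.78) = -2.33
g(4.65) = 2.40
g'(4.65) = 2.81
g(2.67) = -1.60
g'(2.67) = 1.23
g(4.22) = 1.26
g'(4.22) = 2.47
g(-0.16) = -1.86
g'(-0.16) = -1.04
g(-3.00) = 4.31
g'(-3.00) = -3.31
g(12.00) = 44.66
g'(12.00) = 8.69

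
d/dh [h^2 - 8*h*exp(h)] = -8*h*exp(h) + 2*h - 8*exp(h)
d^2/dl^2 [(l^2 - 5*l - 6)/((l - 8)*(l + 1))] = 4/(l^3 - 24*l^2 + 192*l - 512)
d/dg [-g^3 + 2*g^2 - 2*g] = -3*g^2 + 4*g - 2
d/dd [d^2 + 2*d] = 2*d + 2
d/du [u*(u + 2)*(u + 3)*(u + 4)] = 4*u^3 + 27*u^2 + 52*u + 24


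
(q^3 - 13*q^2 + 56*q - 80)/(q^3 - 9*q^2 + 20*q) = (q - 4)/q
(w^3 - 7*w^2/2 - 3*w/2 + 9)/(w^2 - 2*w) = w - 3/2 - 9/(2*w)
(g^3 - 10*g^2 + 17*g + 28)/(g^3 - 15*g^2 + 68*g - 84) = (g^2 - 3*g - 4)/(g^2 - 8*g + 12)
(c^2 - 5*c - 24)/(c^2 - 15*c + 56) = (c + 3)/(c - 7)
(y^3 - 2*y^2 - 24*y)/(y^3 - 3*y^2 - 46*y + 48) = y*(y^2 - 2*y - 24)/(y^3 - 3*y^2 - 46*y + 48)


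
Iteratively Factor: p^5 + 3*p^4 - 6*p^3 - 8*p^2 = (p - 2)*(p^4 + 5*p^3 + 4*p^2) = (p - 2)*(p + 4)*(p^3 + p^2) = (p - 2)*(p + 1)*(p + 4)*(p^2) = p*(p - 2)*(p + 1)*(p + 4)*(p)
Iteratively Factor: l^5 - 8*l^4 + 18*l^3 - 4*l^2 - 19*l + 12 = (l - 1)*(l^4 - 7*l^3 + 11*l^2 + 7*l - 12) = (l - 1)^2*(l^3 - 6*l^2 + 5*l + 12) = (l - 4)*(l - 1)^2*(l^2 - 2*l - 3) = (l - 4)*(l - 3)*(l - 1)^2*(l + 1)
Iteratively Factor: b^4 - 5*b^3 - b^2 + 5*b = (b)*(b^3 - 5*b^2 - b + 5) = b*(b + 1)*(b^2 - 6*b + 5) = b*(b - 5)*(b + 1)*(b - 1)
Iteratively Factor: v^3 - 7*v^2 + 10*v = (v - 5)*(v^2 - 2*v) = (v - 5)*(v - 2)*(v)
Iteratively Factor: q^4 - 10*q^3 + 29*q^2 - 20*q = (q - 4)*(q^3 - 6*q^2 + 5*q) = (q - 4)*(q - 1)*(q^2 - 5*q) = q*(q - 4)*(q - 1)*(q - 5)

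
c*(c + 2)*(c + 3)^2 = c^4 + 8*c^3 + 21*c^2 + 18*c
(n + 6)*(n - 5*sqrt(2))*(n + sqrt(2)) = n^3 - 4*sqrt(2)*n^2 + 6*n^2 - 24*sqrt(2)*n - 10*n - 60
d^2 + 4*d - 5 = (d - 1)*(d + 5)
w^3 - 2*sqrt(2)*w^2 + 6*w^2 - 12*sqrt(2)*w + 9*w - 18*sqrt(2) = (w + 3)^2*(w - 2*sqrt(2))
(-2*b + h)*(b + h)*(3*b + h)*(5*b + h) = -30*b^4 - 31*b^3*h + 5*b^2*h^2 + 7*b*h^3 + h^4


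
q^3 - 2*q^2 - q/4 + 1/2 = (q - 2)*(q - 1/2)*(q + 1/2)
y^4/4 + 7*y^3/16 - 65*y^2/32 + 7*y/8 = y*(y/4 + 1)*(y - 7/4)*(y - 1/2)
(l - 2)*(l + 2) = l^2 - 4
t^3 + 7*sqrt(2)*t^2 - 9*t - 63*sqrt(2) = (t - 3)*(t + 3)*(t + 7*sqrt(2))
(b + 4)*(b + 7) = b^2 + 11*b + 28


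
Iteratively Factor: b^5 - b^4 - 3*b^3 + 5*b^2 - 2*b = (b - 1)*(b^4 - 3*b^2 + 2*b) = (b - 1)*(b + 2)*(b^3 - 2*b^2 + b) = (b - 1)^2*(b + 2)*(b^2 - b) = b*(b - 1)^2*(b + 2)*(b - 1)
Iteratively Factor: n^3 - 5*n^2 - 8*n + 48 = (n - 4)*(n^2 - n - 12) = (n - 4)*(n + 3)*(n - 4)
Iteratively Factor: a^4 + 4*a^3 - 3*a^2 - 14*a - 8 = (a - 2)*(a^3 + 6*a^2 + 9*a + 4) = (a - 2)*(a + 1)*(a^2 + 5*a + 4) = (a - 2)*(a + 1)^2*(a + 4)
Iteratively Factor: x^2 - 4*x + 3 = (x - 3)*(x - 1)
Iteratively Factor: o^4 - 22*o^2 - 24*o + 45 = (o - 1)*(o^3 + o^2 - 21*o - 45) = (o - 5)*(o - 1)*(o^2 + 6*o + 9) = (o - 5)*(o - 1)*(o + 3)*(o + 3)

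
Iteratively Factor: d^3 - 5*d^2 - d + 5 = (d - 5)*(d^2 - 1) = (d - 5)*(d + 1)*(d - 1)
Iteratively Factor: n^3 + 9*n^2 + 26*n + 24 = (n + 4)*(n^2 + 5*n + 6) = (n + 2)*(n + 4)*(n + 3)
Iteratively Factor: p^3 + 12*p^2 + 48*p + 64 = (p + 4)*(p^2 + 8*p + 16) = (p + 4)^2*(p + 4)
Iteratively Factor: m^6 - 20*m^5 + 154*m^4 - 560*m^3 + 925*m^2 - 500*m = (m)*(m^5 - 20*m^4 + 154*m^3 - 560*m^2 + 925*m - 500) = m*(m - 5)*(m^4 - 15*m^3 + 79*m^2 - 165*m + 100) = m*(m - 5)^2*(m^3 - 10*m^2 + 29*m - 20) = m*(m - 5)^2*(m - 4)*(m^2 - 6*m + 5) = m*(m - 5)^3*(m - 4)*(m - 1)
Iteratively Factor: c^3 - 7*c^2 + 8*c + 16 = (c - 4)*(c^2 - 3*c - 4) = (c - 4)^2*(c + 1)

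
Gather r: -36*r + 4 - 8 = -36*r - 4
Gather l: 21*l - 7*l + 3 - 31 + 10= 14*l - 18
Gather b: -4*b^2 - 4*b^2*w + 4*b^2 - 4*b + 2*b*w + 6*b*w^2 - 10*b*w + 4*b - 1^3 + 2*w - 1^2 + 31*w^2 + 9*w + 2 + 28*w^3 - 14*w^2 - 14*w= -4*b^2*w + b*(6*w^2 - 8*w) + 28*w^3 + 17*w^2 - 3*w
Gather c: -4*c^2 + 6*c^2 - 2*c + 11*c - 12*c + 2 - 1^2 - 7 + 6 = 2*c^2 - 3*c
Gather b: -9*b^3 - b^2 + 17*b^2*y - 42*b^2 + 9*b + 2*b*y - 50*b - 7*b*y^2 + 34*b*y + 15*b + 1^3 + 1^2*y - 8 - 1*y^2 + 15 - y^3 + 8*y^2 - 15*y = -9*b^3 + b^2*(17*y - 43) + b*(-7*y^2 + 36*y - 26) - y^3 + 7*y^2 - 14*y + 8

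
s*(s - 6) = s^2 - 6*s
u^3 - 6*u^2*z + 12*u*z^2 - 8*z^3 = (u - 2*z)^3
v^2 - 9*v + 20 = (v - 5)*(v - 4)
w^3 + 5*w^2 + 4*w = w*(w + 1)*(w + 4)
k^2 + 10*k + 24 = (k + 4)*(k + 6)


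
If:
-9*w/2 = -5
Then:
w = 10/9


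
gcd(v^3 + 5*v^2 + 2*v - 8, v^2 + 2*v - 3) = v - 1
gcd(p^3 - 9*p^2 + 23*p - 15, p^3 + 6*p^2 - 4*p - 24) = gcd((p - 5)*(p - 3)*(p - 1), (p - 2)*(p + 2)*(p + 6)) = 1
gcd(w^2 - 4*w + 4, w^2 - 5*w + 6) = w - 2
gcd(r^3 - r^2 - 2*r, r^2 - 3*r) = r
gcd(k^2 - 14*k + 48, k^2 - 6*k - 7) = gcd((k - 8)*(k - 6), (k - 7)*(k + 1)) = 1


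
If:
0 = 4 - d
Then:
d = 4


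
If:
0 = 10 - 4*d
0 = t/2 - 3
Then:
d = 5/2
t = 6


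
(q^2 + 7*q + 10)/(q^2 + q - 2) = (q + 5)/(q - 1)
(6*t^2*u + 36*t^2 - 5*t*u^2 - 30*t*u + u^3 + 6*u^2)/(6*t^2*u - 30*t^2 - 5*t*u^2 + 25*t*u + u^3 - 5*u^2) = (u + 6)/(u - 5)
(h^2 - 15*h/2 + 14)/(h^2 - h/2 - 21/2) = (h - 4)/(h + 3)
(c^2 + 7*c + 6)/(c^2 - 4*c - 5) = (c + 6)/(c - 5)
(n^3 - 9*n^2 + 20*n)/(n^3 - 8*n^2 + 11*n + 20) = n/(n + 1)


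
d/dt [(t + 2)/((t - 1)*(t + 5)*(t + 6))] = 2*(-t^3 - 8*t^2 - 20*t - 34)/(t^6 + 20*t^5 + 138*t^4 + 320*t^3 - 239*t^2 - 1140*t + 900)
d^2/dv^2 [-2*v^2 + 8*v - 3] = -4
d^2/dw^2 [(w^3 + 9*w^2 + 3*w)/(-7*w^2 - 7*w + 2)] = 6*(77*w^3 - 112*w^2 - 46*w - 26)/(343*w^6 + 1029*w^5 + 735*w^4 - 245*w^3 - 210*w^2 + 84*w - 8)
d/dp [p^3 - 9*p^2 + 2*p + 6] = 3*p^2 - 18*p + 2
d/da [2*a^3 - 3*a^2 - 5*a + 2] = 6*a^2 - 6*a - 5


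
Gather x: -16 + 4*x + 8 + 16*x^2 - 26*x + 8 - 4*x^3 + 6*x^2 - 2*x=-4*x^3 + 22*x^2 - 24*x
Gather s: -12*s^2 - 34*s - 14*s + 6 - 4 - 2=-12*s^2 - 48*s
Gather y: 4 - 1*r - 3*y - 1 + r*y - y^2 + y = -r - y^2 + y*(r - 2) + 3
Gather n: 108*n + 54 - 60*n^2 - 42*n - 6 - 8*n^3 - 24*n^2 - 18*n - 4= -8*n^3 - 84*n^2 + 48*n + 44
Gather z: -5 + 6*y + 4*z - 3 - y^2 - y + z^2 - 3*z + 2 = -y^2 + 5*y + z^2 + z - 6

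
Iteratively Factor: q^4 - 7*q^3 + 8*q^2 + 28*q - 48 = (q - 3)*(q^3 - 4*q^2 - 4*q + 16) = (q - 3)*(q - 2)*(q^2 - 2*q - 8) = (q - 4)*(q - 3)*(q - 2)*(q + 2)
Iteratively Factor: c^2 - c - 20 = (c + 4)*(c - 5)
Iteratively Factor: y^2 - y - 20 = (y - 5)*(y + 4)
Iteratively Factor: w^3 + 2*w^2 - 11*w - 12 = (w + 4)*(w^2 - 2*w - 3) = (w + 1)*(w + 4)*(w - 3)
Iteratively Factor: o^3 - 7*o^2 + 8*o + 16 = (o - 4)*(o^2 - 3*o - 4) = (o - 4)^2*(o + 1)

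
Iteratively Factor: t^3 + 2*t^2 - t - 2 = (t + 1)*(t^2 + t - 2) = (t - 1)*(t + 1)*(t + 2)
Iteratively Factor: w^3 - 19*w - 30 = (w + 2)*(w^2 - 2*w - 15) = (w - 5)*(w + 2)*(w + 3)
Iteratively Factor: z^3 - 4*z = (z - 2)*(z^2 + 2*z) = z*(z - 2)*(z + 2)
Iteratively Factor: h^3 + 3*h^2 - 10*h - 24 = (h + 2)*(h^2 + h - 12) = (h + 2)*(h + 4)*(h - 3)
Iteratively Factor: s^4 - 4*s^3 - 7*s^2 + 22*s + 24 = (s - 4)*(s^3 - 7*s - 6) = (s - 4)*(s - 3)*(s^2 + 3*s + 2) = (s - 4)*(s - 3)*(s + 1)*(s + 2)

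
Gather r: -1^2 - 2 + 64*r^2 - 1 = 64*r^2 - 4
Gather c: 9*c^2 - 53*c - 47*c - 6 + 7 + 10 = 9*c^2 - 100*c + 11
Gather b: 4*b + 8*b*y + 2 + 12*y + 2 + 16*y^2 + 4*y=b*(8*y + 4) + 16*y^2 + 16*y + 4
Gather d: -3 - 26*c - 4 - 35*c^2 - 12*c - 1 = -35*c^2 - 38*c - 8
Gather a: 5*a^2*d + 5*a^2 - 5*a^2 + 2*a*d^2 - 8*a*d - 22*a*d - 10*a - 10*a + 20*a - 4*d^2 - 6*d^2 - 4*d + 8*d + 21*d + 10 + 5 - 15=5*a^2*d + a*(2*d^2 - 30*d) - 10*d^2 + 25*d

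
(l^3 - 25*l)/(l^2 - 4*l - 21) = l*(25 - l^2)/(-l^2 + 4*l + 21)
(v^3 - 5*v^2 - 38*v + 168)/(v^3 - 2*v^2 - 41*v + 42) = (v - 4)/(v - 1)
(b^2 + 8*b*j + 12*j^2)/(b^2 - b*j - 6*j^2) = (b + 6*j)/(b - 3*j)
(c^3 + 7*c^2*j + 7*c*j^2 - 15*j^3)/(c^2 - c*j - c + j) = (c^2 + 8*c*j + 15*j^2)/(c - 1)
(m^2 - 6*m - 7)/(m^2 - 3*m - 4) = (m - 7)/(m - 4)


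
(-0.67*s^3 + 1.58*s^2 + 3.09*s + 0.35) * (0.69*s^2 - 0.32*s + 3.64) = -0.4623*s^5 + 1.3046*s^4 - 0.8123*s^3 + 5.0039*s^2 + 11.1356*s + 1.274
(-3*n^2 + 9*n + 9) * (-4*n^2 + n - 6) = 12*n^4 - 39*n^3 - 9*n^2 - 45*n - 54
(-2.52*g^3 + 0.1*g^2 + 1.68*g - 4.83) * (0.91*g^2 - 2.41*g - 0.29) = -2.2932*g^5 + 6.1642*g^4 + 2.0186*g^3 - 8.4731*g^2 + 11.1531*g + 1.4007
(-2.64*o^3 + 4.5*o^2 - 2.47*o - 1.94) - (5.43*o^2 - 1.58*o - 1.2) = -2.64*o^3 - 0.93*o^2 - 0.89*o - 0.74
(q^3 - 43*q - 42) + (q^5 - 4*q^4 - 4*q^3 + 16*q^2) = q^5 - 4*q^4 - 3*q^3 + 16*q^2 - 43*q - 42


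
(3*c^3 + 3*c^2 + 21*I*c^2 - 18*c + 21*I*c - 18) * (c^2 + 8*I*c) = 3*c^5 + 3*c^4 + 45*I*c^4 - 186*c^3 + 45*I*c^3 - 186*c^2 - 144*I*c^2 - 144*I*c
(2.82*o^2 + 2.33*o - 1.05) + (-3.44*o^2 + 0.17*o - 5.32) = -0.62*o^2 + 2.5*o - 6.37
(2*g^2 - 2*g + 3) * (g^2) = 2*g^4 - 2*g^3 + 3*g^2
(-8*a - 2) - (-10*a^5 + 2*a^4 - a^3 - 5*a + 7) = 10*a^5 - 2*a^4 + a^3 - 3*a - 9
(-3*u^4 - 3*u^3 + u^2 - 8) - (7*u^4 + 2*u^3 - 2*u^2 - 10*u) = -10*u^4 - 5*u^3 + 3*u^2 + 10*u - 8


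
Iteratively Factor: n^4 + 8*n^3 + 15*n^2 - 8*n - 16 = (n + 4)*(n^3 + 4*n^2 - n - 4) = (n + 4)^2*(n^2 - 1) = (n - 1)*(n + 4)^2*(n + 1)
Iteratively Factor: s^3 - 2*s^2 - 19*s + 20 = (s - 5)*(s^2 + 3*s - 4) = (s - 5)*(s + 4)*(s - 1)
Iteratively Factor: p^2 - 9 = (p - 3)*(p + 3)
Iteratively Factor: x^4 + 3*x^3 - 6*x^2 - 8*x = (x + 1)*(x^3 + 2*x^2 - 8*x) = x*(x + 1)*(x^2 + 2*x - 8) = x*(x + 1)*(x + 4)*(x - 2)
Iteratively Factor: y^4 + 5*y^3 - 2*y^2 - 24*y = (y)*(y^3 + 5*y^2 - 2*y - 24) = y*(y + 4)*(y^2 + y - 6) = y*(y + 3)*(y + 4)*(y - 2)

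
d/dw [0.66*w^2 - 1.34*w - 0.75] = 1.32*w - 1.34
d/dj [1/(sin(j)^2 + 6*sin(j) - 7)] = -2*(sin(j) + 3)*cos(j)/(sin(j)^2 + 6*sin(j) - 7)^2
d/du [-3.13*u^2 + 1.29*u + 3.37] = 1.29 - 6.26*u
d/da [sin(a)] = cos(a)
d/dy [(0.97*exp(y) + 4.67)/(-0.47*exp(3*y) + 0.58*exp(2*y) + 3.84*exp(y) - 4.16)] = (0.9118*exp(3*y) + 6.0221*exp(2*y) - 5.4172*exp(y) - 21.968)*exp(y)/(0.2209*exp(6*y) - 0.5452*exp(5*y) - 3.2732*exp(4*y) + 8.3648*exp(3*y) + 9.92*exp(2*y) - 31.9488*exp(y) + 17.3056)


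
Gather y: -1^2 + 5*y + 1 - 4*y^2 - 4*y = -4*y^2 + y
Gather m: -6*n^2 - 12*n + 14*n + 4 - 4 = -6*n^2 + 2*n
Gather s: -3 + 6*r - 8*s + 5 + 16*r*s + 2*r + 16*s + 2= 8*r + s*(16*r + 8) + 4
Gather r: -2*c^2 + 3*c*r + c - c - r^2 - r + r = -2*c^2 + 3*c*r - r^2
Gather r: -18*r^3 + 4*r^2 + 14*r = -18*r^3 + 4*r^2 + 14*r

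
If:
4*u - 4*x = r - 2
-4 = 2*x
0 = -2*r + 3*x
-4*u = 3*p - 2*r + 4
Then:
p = 1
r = -3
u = -13/4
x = -2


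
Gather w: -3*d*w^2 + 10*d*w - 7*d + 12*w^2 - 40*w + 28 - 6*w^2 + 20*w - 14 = -7*d + w^2*(6 - 3*d) + w*(10*d - 20) + 14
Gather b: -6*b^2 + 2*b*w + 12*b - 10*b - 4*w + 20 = -6*b^2 + b*(2*w + 2) - 4*w + 20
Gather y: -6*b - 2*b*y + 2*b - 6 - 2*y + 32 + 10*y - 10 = -4*b + y*(8 - 2*b) + 16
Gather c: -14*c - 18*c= -32*c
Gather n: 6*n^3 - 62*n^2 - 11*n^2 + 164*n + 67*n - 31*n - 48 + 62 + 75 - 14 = 6*n^3 - 73*n^2 + 200*n + 75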